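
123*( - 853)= -104919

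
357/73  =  4 + 65/73 = 4.89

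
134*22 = 2948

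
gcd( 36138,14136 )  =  114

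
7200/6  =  1200 = 1200.00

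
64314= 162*397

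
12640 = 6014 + 6626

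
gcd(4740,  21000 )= 60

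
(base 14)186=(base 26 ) C2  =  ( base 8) 472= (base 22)E6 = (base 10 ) 314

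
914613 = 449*2037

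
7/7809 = 7/7809 = 0.00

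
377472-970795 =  - 593323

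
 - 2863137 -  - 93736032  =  90872895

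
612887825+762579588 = 1375467413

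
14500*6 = 87000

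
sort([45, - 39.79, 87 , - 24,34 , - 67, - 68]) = [-68,-67, - 39.79, - 24,  34,45,87]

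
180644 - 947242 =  - 766598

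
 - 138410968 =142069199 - 280480167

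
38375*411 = 15772125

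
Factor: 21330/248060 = 2^( - 1 )*3^3*157^( - 1)=27/314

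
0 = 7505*0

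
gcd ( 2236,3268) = 172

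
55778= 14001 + 41777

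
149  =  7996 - 7847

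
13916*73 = 1015868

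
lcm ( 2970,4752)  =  23760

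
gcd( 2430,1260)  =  90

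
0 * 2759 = 0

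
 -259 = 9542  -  9801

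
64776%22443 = 19890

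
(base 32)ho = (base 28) k8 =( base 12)3b4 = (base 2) 1000111000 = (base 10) 568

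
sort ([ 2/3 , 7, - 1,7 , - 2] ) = [  -  2, - 1,2/3, 7, 7 ]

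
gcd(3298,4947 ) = 1649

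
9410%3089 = 143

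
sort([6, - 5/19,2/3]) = [ - 5/19, 2/3,6 ] 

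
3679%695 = 204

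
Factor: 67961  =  67961^1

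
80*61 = 4880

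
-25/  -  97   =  25/97 = 0.26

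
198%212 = 198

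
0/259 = 0 = 0.00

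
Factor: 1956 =2^2*3^1*163^1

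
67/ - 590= - 1 + 523/590 = -0.11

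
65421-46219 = 19202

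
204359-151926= 52433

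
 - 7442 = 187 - 7629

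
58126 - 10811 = 47315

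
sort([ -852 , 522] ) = [- 852, 522 ] 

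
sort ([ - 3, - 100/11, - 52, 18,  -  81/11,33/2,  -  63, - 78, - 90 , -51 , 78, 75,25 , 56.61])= [ - 90,-78, - 63, -52 ,-51, - 100/11, - 81/11, - 3,  33/2, 18, 25,  56.61,75,  78]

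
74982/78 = 961 + 4/13 = 961.31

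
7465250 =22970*325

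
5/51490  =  1/10298=0.00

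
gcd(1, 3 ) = 1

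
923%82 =21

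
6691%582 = 289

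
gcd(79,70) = 1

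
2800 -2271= 529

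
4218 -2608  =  1610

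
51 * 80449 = 4102899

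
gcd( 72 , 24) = 24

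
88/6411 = 88/6411= 0.01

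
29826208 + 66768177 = 96594385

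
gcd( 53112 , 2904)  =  24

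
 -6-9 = -15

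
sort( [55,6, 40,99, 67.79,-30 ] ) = [ - 30, 6,40,55, 67.79,99 ] 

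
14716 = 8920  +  5796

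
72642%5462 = 1636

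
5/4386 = 5/4386= 0.00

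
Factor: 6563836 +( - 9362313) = -2798477 = - 11^1*254407^1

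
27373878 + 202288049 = 229661927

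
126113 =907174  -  781061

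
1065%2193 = 1065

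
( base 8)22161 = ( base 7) 36125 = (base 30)aat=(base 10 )9329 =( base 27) CLE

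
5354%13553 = 5354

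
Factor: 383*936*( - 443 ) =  - 2^3*3^2*13^1*383^1*443^1 = -158810184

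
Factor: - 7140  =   - 2^2*3^1* 5^1*7^1*17^1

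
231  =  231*1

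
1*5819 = 5819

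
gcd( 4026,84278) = 2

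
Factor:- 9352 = - 2^3 * 7^1*167^1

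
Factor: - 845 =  - 5^1*13^2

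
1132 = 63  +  1069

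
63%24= 15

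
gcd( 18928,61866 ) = 14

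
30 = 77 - 47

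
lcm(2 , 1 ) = 2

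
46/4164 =23/2082 =0.01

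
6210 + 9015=15225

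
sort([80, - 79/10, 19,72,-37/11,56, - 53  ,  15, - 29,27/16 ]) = [ - 53, - 29, - 79/10, - 37/11,27/16, 15,19, 56, 72, 80]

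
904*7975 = 7209400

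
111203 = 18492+92711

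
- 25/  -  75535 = 5/15107 =0.00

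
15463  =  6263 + 9200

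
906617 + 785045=1691662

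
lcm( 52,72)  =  936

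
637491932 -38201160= 599290772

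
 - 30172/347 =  - 30172/347 =-  86.95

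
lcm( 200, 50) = 200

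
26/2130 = 13/1065 = 0.01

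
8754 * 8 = 70032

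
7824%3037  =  1750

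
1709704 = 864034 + 845670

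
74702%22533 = 7103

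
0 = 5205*0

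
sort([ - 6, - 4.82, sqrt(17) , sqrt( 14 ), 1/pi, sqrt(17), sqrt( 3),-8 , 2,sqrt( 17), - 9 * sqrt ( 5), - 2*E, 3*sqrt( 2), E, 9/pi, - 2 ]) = [ - 9*sqrt(5 ), - 8, -6, - 2*E, - 4.82,-2, 1/pi , sqrt(3 ),2, E,9/pi, sqrt(14),sqrt (17),sqrt( 17),  sqrt(17),  3*sqrt( 2 ) ]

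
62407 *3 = 187221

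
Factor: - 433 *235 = -5^1*47^1*433^1 = - 101755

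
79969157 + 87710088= 167679245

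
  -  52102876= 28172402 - 80275278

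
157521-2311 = 155210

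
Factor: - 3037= - 3037^1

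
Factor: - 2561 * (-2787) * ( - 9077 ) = - 64787151039 =- 3^1*13^1* 29^1 * 197^1*313^1*929^1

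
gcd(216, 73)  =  1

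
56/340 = 14/85 = 0.16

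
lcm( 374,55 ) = 1870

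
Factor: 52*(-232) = -12064 = -2^5*13^1*29^1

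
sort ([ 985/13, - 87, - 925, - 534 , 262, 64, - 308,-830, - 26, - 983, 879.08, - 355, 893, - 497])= [ - 983, - 925, - 830, - 534, - 497, - 355, -308, - 87, - 26, 64, 985/13, 262, 879.08, 893]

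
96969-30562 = 66407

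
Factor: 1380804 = 2^2*3^1*115067^1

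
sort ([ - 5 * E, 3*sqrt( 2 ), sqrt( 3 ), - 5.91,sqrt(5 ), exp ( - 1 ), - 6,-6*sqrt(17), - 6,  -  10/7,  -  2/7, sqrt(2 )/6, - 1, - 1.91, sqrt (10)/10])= [  -  6*sqrt(17 ), -5*E,-6,-6, - 5.91,  -  1.91, - 10/7, - 1, - 2/7,sqrt(2)/6, sqrt( 10 )/10, exp( - 1 ), sqrt(3), sqrt( 5), 3*sqrt(2 )]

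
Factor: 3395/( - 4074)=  -2^( - 1)*3^( - 1 )*5^1 = - 5/6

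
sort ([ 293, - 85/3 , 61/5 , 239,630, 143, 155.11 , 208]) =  [ - 85/3,61/5,143 , 155.11 , 208 , 239, 293, 630]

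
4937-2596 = 2341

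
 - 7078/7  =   - 7078/7 = -1011.14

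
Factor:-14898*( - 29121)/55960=216922329/27980 = 2^(-2)*3^2*5^( - 1)*13^1*17^1*191^1*571^1*1399^( - 1) 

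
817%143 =102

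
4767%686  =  651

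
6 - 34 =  - 28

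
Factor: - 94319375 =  - 5^4 *229^1 * 659^1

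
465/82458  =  155/27486  =  0.01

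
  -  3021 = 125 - 3146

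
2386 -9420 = -7034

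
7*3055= 21385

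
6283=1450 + 4833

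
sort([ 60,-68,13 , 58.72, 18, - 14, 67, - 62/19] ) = [ - 68,  -  14 ,  -  62/19, 13,18, 58.72  ,  60,67]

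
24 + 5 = 29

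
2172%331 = 186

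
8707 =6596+2111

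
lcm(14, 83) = 1162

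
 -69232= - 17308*4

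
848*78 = 66144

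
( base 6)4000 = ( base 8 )1540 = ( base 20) 234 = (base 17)2GE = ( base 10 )864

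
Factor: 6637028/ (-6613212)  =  -1659257/1653303= -  3^(-1)*59^1*113^ (-1 )*4877^( - 1 ) * 28123^1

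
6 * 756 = 4536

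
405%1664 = 405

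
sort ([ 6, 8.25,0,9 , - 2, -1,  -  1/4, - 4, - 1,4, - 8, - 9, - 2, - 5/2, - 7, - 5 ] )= [ - 9, - 8, - 7, - 5, - 4,-5/2, - 2, - 2,-1, - 1,  -  1/4, 0, 4, 6, 8.25,9 ]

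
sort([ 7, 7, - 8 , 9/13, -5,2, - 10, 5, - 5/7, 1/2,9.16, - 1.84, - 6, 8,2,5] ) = [ - 10, - 8, - 6 , - 5, - 1.84, - 5/7, 1/2, 9/13,2,  2,5,5,  7, 7, 8,  9.16] 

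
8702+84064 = 92766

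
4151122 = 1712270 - -2438852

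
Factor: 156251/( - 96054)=-2^( - 1)*3^(-1 ) * 7^( - 1 ) *37^1*41^1* 103^1*2287^( -1)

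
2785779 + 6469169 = 9254948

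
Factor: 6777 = 3^3 * 251^1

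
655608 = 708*926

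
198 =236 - 38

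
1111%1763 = 1111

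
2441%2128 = 313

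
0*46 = 0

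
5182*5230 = 27101860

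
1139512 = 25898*44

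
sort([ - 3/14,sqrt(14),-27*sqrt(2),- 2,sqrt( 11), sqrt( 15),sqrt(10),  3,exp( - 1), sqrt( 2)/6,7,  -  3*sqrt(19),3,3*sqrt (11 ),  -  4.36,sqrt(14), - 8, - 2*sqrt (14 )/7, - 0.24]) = [ - 27*sqrt( 2 ), -3*sqrt (19) , - 8, - 4.36, - 2, - 2 * sqrt ( 14)/7, - 0.24, - 3/14,sqrt(2)/6 , exp ( -1),3, 3,sqrt (10 ) , sqrt (11),sqrt ( 14), sqrt (14 ) , sqrt(15), 7, 3*sqrt (11) ]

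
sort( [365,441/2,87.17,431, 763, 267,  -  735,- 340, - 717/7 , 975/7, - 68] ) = [ - 735,-340, - 717/7, - 68, 87.17 , 975/7, 441/2, 267,365, 431, 763]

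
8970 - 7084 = 1886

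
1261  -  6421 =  - 5160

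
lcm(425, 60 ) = 5100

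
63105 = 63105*1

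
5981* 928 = 5550368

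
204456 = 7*29208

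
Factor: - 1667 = - 1667^1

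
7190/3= 2396+2/3 = 2396.67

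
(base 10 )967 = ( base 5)12332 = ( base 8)1707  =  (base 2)1111000111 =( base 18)2HD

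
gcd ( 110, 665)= 5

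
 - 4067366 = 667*( - 6098)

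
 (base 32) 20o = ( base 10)2072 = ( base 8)4030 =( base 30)292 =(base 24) 3e8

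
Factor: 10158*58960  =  598915680 = 2^5*3^1 * 5^1*11^1 * 67^1*1693^1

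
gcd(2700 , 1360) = 20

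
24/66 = 4/11 = 0.36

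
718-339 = 379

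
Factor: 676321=307^1*2203^1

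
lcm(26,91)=182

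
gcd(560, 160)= 80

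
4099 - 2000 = 2099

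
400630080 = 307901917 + 92728163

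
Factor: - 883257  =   - 3^1 * 227^1*1297^1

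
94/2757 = 94/2757  =  0.03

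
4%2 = 0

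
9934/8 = 1241 + 3/4 = 1241.75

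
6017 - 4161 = 1856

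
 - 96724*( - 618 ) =59775432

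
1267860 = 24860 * 51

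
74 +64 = 138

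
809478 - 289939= 519539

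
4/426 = 2/213 = 0.01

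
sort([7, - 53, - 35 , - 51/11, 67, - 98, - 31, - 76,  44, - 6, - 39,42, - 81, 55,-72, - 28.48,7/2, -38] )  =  [ - 98,-81, - 76, - 72,- 53, - 39, - 38, - 35 ,  -  31, - 28.48, - 6, - 51/11, 7/2,7,  42,44, 55 , 67]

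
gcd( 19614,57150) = 6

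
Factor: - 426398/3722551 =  - 60914/531793 = - 2^1 * 7^1 * 19^1*229^1*531793^( - 1) 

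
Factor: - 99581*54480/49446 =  - 2^3 *3^(-1 )*5^1*41^( - 1 )*67^( - 1)*227^1*99581^1= - 904195480/8241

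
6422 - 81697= - 75275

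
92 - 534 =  - 442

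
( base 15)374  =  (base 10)784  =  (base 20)1j4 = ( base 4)30100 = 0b1100010000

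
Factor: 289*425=122825 = 5^2*17^3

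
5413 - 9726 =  - 4313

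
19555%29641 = 19555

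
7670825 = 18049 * 425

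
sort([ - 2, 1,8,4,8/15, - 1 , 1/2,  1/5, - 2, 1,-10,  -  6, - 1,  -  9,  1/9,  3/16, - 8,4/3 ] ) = [ - 10, - 9,  -  8, - 6, - 2, - 2, - 1,-1, 1/9 , 3/16,  1/5 , 1/2,  8/15,1, 1,4/3 , 4 , 8 ] 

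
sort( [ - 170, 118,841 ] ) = [ - 170, 118,841]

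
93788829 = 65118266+28670563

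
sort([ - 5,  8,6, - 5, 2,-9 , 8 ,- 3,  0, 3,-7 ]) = [ - 9, - 7,  -  5, - 5, - 3,  0,2,3,  6,8, 8]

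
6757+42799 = 49556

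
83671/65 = 83671/65  =  1287.25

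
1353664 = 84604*16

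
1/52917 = 1/52917 = 0.00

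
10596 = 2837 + 7759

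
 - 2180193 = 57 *(-38249 )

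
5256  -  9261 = -4005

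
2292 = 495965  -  493673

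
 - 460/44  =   - 11 + 6/11= - 10.45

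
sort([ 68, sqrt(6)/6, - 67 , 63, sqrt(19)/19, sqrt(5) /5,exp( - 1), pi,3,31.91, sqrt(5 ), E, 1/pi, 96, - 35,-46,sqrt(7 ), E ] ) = [  -  67,-46,-35, sqrt(19 ) /19,1/pi, exp ( - 1 ), sqrt(6 )/6,  sqrt( 5 ) /5 , sqrt(5), sqrt(7), E, E, 3, pi,31.91,63, 68, 96]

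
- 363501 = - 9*40389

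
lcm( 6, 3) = 6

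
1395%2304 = 1395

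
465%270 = 195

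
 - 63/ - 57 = 21/19 = 1.11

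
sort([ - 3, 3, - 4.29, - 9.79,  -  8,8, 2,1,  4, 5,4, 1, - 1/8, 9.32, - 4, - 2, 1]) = [ - 9.79, - 8,  -  4.29, - 4,-3, - 2, - 1/8, 1,1,1,2 , 3,4,  4,5, 8,9.32]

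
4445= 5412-967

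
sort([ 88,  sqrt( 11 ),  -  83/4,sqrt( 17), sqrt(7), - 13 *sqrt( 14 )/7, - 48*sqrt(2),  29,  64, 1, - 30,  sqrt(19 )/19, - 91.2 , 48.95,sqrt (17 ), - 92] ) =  [ -92, - 91.2, - 48 *sqrt(2), - 30, - 83/4 , - 13*sqrt( 14)/7, sqrt( 19 ) /19, 1, sqrt( 7), sqrt(  11 ),  sqrt( 17),sqrt(17 ),29, 48.95,64,  88 ] 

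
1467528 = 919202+548326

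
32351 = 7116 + 25235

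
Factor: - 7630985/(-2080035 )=3^ ( - 2)*17^( - 1 )*157^1*2719^( -1 )*9721^1 = 1526197/416007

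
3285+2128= 5413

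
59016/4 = 14754 = 14754.00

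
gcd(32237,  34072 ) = 1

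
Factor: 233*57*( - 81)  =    -  3^5 * 19^1*233^1 = -  1075761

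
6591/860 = 6591/860 = 7.66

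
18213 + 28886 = 47099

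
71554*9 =643986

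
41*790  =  32390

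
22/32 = 11/16 = 0.69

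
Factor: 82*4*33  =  10824 = 2^3*3^1*11^1*41^1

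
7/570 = 7/570 = 0.01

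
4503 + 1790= 6293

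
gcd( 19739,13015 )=1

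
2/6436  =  1/3218  =  0.00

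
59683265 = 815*73231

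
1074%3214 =1074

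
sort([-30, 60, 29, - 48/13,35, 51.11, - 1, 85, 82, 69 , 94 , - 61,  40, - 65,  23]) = [ - 65,-61, - 30, - 48/13, - 1,23,  29, 35,40, 51.11, 60, 69, 82,85, 94]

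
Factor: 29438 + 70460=2^1*199^1*251^1  =  99898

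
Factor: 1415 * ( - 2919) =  - 3^1*5^1*7^1* 139^1*283^1  =  - 4130385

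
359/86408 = 359/86408= 0.00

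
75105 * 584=43861320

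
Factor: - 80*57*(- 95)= 2^4 * 3^1*5^2*19^2= 433200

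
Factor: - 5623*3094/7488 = -669137/288 = - 2^( - 5 )*3^ (  -  2)*7^1*17^1*5623^1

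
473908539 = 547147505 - 73238966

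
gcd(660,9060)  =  60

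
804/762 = 134/127   =  1.06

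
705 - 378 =327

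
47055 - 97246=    - 50191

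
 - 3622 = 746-4368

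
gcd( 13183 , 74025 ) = 1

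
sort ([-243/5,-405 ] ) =[ - 405, - 243/5 ] 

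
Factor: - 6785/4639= - 5^1 *23^1  *  59^1*4639^( - 1)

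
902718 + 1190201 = 2092919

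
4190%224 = 158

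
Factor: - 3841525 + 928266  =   - 2913259^1 = -2913259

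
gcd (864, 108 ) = 108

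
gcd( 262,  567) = 1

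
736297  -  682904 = 53393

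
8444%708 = 656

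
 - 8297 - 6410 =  - 14707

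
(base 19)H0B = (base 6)44244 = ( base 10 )6148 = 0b1100000000100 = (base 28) 7ng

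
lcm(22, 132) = 132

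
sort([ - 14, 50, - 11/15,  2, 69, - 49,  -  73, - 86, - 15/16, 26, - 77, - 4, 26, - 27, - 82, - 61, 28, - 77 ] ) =[ - 86, - 82, - 77, - 77, - 73, - 61 ,-49, - 27, - 14, - 4, - 15/16, - 11/15,2,26, 26, 28, 50,69 ] 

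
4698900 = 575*8172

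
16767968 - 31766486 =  - 14998518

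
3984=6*664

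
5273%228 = 29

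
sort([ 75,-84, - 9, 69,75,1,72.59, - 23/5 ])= [ - 84,  -  9,-23/5,1,69,72.59,75,75]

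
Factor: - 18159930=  - 2^1*3^3*5^1*103^1*653^1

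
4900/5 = 980 =980.00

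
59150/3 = 59150/3 = 19716.67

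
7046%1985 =1091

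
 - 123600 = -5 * 24720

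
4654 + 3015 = 7669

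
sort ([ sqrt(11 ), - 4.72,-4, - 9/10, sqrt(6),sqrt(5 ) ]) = [ - 4.72, - 4, - 9/10, sqrt (5), sqrt( 6), sqrt (11)]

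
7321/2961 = 2 + 1399/2961 = 2.47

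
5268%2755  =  2513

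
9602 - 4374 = 5228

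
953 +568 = 1521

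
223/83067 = 223/83067 = 0.00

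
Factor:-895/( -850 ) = 2^( - 1)*5^(-1 )*17^(-1)*179^1 = 179/170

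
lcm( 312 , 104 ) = 312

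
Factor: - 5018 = - 2^1  *  13^1*193^1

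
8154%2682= 108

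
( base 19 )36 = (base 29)25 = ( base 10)63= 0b111111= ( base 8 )77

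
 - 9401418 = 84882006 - 94283424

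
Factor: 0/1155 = 0^1 = 0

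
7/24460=7/24460 = 0.00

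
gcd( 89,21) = 1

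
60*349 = 20940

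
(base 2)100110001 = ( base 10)305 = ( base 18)GH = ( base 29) AF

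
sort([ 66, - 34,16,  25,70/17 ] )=[ - 34,70/17, 16,25,66 ]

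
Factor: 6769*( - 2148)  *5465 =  - 2^2*3^1*5^1*7^1*179^1*967^1 *1093^1 = -79460072580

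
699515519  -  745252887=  - 45737368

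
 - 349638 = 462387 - 812025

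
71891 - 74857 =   -  2966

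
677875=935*725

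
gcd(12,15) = 3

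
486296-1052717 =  - 566421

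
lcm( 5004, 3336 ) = 10008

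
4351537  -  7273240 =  - 2921703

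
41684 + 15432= 57116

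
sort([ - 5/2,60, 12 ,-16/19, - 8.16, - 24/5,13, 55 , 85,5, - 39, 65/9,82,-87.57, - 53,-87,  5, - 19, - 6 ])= [ - 87.57,- 87, - 53, - 39, - 19, - 8.16,  -  6, - 24/5, - 5/2, - 16/19, 5, 5, 65/9,  12 , 13,55,60, 82, 85] 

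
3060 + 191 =3251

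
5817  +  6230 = 12047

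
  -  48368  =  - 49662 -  - 1294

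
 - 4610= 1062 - 5672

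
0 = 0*27216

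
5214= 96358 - 91144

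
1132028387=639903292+492125095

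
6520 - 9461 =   -  2941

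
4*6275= 25100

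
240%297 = 240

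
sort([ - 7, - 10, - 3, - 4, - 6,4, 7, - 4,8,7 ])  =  [ - 10, - 7, - 6, - 4,  -  4, - 3, 4,7,7,8] 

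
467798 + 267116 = 734914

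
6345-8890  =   -2545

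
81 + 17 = 98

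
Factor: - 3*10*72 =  - 2160 = - 2^4 * 3^3*5^1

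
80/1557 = 80/1557  =  0.05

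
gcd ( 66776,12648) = 136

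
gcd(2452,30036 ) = 4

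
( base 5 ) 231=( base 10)66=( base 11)60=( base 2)1000010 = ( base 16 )42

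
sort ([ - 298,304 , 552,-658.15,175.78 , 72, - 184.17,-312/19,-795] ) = [ - 795, - 658.15,  -  298, - 184.17, - 312/19 , 72, 175.78,  304,552]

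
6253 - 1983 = 4270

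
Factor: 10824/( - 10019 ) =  - 2^3*3^1*11^1*41^1 * 43^( - 1 )*233^( - 1 ) 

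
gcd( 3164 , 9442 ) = 2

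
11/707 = 11/707 = 0.02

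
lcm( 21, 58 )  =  1218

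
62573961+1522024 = 64095985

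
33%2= 1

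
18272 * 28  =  511616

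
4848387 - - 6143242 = 10991629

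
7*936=6552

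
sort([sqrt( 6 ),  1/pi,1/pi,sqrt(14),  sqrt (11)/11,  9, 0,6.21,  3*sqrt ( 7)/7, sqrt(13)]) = [0, sqrt(11) /11, 1/pi,  1/pi,3* sqrt ( 7)/7,  sqrt( 6)  ,  sqrt(13), sqrt( 14 ),6.21, 9] 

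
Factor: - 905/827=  - 5^1*181^1*827^( - 1) 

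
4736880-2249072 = 2487808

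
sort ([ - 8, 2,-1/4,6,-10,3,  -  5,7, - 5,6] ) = [-10, - 8, - 5,-5, - 1/4, 2, 3,6 , 6,7 ]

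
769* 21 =16149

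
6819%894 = 561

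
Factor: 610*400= 2^5*5^3*61^1=   244000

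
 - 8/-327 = 8/327 = 0.02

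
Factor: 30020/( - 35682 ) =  - 2^1*3^( - 1 )* 5^1*79^1*313^( - 1 ) = - 790/939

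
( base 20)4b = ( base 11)83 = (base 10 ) 91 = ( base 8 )133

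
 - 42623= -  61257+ 18634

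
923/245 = 3 + 188/245 = 3.77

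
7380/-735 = -11 + 47/49 =-10.04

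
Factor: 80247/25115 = 3^1*5^( - 1)*23^1*1163^1*5023^( - 1)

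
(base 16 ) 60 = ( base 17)5B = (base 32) 30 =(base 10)96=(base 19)51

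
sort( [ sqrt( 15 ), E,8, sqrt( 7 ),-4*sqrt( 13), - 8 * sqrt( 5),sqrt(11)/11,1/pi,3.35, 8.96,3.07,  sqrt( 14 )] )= [  -  8*  sqrt( 5),-4*sqrt(13 ),  sqrt(11)/11, 1/pi, sqrt (7),E , 3.07, 3.35 , sqrt(14),  sqrt( 15), 8,8.96] 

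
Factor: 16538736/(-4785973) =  - 2^4*3^1*47^1 * 523^( - 1 )*7331^1*9151^( - 1 )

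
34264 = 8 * 4283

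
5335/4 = 5335/4 = 1333.75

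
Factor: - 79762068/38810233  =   - 2^2*3^2*7^( - 1)*11^( - 1)*23^1 * 31^( - 1)* 71^ ( - 1)*229^ ( - 1)*96331^1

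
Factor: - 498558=- 2^1*3^1*83093^1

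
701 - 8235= - 7534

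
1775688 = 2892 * 614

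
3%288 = 3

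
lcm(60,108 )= 540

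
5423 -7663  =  -2240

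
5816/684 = 8  +  86/171 = 8.50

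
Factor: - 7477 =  -7477^1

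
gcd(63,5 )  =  1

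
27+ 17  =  44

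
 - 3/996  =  -1 + 331/332 = -  0.00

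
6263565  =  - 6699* ( - 935 )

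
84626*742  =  62792492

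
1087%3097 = 1087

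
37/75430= 37/75430 = 0.00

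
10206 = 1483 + 8723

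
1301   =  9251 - 7950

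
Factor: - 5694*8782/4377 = -16668236/1459 = -  2^2*13^1*73^1*1459^( - 1 )*4391^1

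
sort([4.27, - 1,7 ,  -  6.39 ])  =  [  -  6.39, - 1, 4.27 , 7 ] 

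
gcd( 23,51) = 1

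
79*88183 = 6966457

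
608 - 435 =173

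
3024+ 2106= 5130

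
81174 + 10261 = 91435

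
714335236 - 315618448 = 398716788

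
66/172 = 33/86 = 0.38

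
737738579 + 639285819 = 1377024398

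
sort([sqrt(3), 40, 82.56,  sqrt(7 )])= [ sqrt(3 ), sqrt( 7 ), 40, 82.56 ] 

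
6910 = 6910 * 1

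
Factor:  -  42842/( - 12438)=3^( - 2 ) * 31^1= 31/9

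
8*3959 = 31672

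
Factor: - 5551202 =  -2^1*383^1 * 7247^1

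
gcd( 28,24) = 4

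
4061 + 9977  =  14038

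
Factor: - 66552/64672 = -177/172= - 2^(-2 ) * 3^1 * 43^( - 1 )*59^1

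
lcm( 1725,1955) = 29325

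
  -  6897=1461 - 8358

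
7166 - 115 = 7051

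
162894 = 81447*2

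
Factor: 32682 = 2^1*3^1*13^1*419^1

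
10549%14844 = 10549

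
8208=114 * 72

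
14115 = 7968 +6147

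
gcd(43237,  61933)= 1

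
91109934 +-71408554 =19701380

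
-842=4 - 846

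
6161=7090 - 929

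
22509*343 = 7720587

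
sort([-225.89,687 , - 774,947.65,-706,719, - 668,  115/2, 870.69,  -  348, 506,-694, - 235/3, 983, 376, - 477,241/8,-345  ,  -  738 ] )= [-774, - 738, - 706, - 694,- 668, - 477, - 348,-345,- 225.89,- 235/3,241/8,115/2,  376, 506, 687,719,870.69,  947.65, 983]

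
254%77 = 23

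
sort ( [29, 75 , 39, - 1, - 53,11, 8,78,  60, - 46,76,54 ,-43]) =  [-53, - 46, - 43,  -  1, 8, 11, 29  ,  39,54, 60, 75, 76, 78 ]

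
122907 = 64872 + 58035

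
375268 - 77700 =297568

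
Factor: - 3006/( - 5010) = 3^1* 5^( - 1) = 3/5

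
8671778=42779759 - 34107981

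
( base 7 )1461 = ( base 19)1bc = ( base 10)582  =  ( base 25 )n7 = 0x246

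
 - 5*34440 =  - 172200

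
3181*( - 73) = - 232213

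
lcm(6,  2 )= 6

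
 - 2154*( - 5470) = 11782380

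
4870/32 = 2435/16 = 152.19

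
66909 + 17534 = 84443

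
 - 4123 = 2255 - 6378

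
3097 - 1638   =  1459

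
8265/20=1653/4= 413.25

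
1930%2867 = 1930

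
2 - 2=0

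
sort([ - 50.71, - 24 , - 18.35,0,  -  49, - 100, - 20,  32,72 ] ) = [ -100, - 50.71, - 49,-24, - 20, -18.35, 0,32 , 72]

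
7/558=7/558 = 0.01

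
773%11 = 3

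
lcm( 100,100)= 100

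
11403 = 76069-64666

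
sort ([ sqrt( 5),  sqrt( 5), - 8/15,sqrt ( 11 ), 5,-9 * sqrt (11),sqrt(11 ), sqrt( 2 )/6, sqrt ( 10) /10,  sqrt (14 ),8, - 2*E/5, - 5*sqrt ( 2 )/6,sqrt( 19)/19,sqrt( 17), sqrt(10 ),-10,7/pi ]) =[ - 9 * sqrt( 11),- 10,-5  *  sqrt(2 )/6, - 2 * E/5, - 8/15,  sqrt(19)/19, sqrt ( 2 )/6, sqrt( 10)/10, 7/pi,sqrt( 5 ), sqrt(5 ),sqrt( 10), sqrt( 11),sqrt(11), sqrt( 14 ),sqrt(17 ), 5, 8 ]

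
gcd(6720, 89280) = 960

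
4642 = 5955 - 1313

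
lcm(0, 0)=0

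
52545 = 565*93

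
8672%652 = 196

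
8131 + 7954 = 16085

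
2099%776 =547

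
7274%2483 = 2308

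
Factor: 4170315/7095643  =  3^1*5^1*41^1*6781^1*7095643^( - 1 ) 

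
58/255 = 58/255 = 0.23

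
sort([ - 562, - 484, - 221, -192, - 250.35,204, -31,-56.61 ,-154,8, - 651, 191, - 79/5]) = [-651, - 562, - 484, -250.35, - 221,-192, - 154,- 56.61, - 31, - 79/5,8,191, 204 ]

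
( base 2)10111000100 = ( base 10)1476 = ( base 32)1e4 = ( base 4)113010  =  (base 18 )4a0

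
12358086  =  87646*141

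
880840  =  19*46360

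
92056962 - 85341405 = 6715557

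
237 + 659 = 896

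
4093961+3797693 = 7891654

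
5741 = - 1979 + 7720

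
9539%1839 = 344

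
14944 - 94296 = - 79352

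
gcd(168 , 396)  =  12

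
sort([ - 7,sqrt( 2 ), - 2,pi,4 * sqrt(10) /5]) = [ - 7,-2, sqrt ( 2 ), 4*sqrt(10) /5 , pi]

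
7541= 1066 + 6475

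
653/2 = 653/2 = 326.50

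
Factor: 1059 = 3^1*353^1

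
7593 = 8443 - 850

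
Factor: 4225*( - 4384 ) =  - 2^5*5^2 * 13^2* 137^1  =  - 18522400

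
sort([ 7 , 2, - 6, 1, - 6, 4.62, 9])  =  [-6, - 6, 1, 2, 4.62,7,9] 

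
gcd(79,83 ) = 1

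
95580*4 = 382320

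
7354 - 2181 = 5173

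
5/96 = 5/96 = 0.05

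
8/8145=8/8145  =  0.00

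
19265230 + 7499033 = 26764263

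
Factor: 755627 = 755627^1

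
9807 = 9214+593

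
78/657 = 26/219= 0.12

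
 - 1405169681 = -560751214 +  - 844418467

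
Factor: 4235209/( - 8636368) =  - 2^(- 4 )*11^1*13^( - 1 ) * 521^1*739^1*41521^( - 1)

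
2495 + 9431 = 11926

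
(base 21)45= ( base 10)89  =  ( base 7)155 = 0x59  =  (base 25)3e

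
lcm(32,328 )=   1312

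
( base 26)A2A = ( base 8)15246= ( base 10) 6822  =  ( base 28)8ji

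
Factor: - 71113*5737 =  - 7^1*5737^1 * 10159^1 = - 407975281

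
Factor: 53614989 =3^2*5957221^1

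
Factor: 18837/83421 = 7/31=7^1*31^( - 1) 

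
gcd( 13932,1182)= 6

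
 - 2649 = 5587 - 8236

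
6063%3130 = 2933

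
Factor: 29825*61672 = 1839367400 = 2^3*5^2 * 13^1 * 593^1*1193^1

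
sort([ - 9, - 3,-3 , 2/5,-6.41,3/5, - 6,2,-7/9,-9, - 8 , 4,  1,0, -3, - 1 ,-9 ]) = [ - 9, - 9, - 9, - 8, - 6.41,-6,  -  3, - 3, - 3, - 1, - 7/9,0,2/5,  3/5, 1, 2, 4 ]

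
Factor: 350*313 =109550 = 2^1*5^2*7^1*313^1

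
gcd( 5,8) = 1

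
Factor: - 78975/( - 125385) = 405/643 = 3^4*5^1*643^( - 1)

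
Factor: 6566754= 2^1*3^1*739^1*1481^1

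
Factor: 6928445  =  5^1*19^1*72931^1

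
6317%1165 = 492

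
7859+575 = 8434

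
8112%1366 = 1282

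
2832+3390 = 6222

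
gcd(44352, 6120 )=72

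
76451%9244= 2499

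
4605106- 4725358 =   -  120252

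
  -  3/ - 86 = 3/86=0.03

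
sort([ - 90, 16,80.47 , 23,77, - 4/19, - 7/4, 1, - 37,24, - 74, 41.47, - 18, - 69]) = [ - 90, - 74, - 69, - 37,-18, - 7/4, - 4/19, 1  ,  16,23,24,41.47,  77, 80.47]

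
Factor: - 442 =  - 2^1*13^1*17^1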